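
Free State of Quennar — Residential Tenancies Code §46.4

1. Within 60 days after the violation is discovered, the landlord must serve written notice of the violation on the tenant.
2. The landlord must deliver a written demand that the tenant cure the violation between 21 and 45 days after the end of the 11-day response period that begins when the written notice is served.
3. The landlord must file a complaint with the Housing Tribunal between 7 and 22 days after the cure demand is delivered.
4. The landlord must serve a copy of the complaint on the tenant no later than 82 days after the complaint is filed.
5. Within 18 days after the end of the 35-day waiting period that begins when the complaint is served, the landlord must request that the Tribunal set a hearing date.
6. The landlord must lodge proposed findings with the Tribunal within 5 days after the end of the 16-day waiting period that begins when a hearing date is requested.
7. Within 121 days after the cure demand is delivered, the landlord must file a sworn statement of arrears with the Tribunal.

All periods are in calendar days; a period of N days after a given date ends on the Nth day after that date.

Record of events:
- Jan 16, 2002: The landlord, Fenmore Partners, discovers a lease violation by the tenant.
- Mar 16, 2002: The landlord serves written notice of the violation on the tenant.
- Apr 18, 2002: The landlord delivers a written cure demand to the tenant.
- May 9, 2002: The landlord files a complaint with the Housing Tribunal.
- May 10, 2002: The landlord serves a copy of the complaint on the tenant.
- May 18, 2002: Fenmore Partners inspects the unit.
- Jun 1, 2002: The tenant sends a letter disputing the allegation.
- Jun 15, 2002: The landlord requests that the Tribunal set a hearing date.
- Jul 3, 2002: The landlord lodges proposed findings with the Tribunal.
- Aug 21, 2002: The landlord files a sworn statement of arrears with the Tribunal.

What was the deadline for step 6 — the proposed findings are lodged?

Jul 6, 2002

A hearing date is requested on Jun 15, 2002; the 16-day waiting period therefore ends Jul 1, 2002, and step 6 runs from that date. 5 days after Jul 1, 2002 is Jul 6, 2002.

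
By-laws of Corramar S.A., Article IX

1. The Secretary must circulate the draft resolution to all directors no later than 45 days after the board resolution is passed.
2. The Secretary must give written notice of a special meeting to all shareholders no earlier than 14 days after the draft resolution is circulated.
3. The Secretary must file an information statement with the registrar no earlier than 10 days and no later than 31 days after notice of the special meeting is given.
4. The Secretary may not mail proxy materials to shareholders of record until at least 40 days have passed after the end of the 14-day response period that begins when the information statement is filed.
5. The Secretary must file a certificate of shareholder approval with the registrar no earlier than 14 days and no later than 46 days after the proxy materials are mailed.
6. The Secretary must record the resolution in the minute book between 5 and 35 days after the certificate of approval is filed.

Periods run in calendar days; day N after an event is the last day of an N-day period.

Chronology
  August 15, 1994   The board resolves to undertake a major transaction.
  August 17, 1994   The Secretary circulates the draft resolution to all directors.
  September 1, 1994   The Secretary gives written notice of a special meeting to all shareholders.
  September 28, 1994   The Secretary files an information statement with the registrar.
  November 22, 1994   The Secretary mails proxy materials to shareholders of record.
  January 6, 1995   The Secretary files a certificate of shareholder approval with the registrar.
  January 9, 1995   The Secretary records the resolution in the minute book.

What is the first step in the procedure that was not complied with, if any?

Step 6

Step 1: 45 days after August 15, 1994 (when the board resolution is passed) is September 29, 1994; done August 17, 1994 — timely.
Step 2: the earliest permitted date is 14 days after August 17, 1994 (when the draft resolution is circulated), i.e. August 31, 1994; September 1, 1994 is on or after that date.
Step 3: the window is 10–31 days after September 1, 1994 (when notice of the special meeting is given), so September 11, 1994 through October 2, 1994; done September 28, 1994 — within the window.
Step 4: the earliest permitted date is 40 days after October 12, 1994 (end of the 14-day response period, which began when the information statement is filed on September 28, 1994), i.e. November 21, 1994; November 22, 1994 is on or after that date.
Step 5: the window is 14–46 days after November 22, 1994 (when the proxy materials are mailed), so December 6, 1994 through January 7, 1995; done January 6, 1995 — within the window.
Step 6: the window is 5–35 days after January 6, 1995 (when the certificate of approval is filed), so January 11, 1995 through February 10, 1995; done January 9, 1995 — 2 days before the window opened.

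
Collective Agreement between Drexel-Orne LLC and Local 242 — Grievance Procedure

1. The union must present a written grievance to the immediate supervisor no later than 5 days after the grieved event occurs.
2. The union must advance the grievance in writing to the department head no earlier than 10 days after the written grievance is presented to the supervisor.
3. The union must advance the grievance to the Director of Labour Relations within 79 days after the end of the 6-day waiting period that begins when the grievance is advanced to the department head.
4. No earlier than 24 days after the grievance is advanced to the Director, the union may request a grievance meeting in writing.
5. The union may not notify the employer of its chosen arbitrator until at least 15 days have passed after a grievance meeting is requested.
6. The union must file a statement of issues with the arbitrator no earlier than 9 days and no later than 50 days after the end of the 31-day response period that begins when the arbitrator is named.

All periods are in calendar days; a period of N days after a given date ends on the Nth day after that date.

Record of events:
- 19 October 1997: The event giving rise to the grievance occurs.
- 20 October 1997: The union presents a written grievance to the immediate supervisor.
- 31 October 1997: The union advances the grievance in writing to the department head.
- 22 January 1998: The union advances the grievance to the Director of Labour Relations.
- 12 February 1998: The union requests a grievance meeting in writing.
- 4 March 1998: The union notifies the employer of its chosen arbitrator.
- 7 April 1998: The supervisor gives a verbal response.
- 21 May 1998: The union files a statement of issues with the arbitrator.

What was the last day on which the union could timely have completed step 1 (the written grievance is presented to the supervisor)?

Step 1 runs from 19 October 1997, when the grieved event occurs. 5 days after 19 October 1997 is 24 October 1997.

24 October 1997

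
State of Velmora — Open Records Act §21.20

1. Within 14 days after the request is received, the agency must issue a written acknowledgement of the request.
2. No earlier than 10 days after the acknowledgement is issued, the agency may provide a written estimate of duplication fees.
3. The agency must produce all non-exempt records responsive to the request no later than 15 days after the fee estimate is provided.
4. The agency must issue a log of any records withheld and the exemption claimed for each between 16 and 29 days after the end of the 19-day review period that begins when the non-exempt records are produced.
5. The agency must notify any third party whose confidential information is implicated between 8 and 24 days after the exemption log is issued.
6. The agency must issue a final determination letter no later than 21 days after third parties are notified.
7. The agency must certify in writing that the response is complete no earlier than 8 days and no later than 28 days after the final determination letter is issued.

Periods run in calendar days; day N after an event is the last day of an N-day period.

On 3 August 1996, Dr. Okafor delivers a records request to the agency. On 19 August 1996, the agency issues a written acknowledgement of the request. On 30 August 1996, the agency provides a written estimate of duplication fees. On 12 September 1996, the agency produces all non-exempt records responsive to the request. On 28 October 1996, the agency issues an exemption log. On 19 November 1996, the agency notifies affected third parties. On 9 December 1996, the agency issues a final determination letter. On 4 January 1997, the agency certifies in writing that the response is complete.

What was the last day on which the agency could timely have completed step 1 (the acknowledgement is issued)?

17 August 1996

Step 1 runs from 3 August 1996, when the request is received. 14 days after 3 August 1996 is 17 August 1996.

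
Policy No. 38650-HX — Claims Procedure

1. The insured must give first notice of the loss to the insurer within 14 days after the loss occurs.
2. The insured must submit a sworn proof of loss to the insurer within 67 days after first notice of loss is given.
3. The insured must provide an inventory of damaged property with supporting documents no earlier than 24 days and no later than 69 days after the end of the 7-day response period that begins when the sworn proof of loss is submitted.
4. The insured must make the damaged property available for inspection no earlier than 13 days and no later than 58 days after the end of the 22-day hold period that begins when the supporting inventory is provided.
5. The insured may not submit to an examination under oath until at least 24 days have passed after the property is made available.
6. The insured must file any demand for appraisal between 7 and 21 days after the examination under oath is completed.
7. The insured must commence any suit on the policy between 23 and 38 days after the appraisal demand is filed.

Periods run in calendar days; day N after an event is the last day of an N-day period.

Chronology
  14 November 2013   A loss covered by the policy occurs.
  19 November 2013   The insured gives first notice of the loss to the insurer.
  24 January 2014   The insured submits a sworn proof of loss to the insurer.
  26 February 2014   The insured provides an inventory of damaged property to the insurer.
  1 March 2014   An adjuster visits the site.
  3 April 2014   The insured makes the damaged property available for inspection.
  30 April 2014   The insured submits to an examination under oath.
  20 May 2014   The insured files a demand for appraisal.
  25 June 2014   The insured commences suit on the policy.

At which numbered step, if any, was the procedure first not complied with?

None — every step was satisfied

Step 1: 14 days after 14 November 2013 (when the loss occurs) is 28 November 2013; done 19 November 2013 — timely.
Step 2: 67 days after 19 November 2013 (when first notice of loss is given) is 25 January 2014; completed 24 January 2014, before the deadline.
Step 3: the window is 24–69 days after 31 January 2014 (end of the 7-day response period, which began when the sworn proof of loss is submitted on 24 January 2014), so 24 February 2014 through 10 April 2014; done 26 February 2014, which is between those dates.
Step 4: the window is 13–58 days after 20 March 2014 (end of the 22-day hold period, which began when the supporting inventory is provided on 26 February 2014), so 2 April 2014 through 17 May 2014; done 3 April 2014, which is between those dates.
Step 5: the earliest permitted date is 24 days after 3 April 2014 (when the property is made available), i.e. 27 April 2014; done 30 April 2014 — permitted.
Step 6: the window is 7–21 days after 30 April 2014 (when the examination under oath is completed), so 7 May 2014 through 21 May 2014; done 20 May 2014, which is between those dates.
Step 7: the window is 23–38 days after 20 May 2014 (when the appraisal demand is filed), so 12 June 2014 through 27 June 2014; done 25 June 2014, which is between those dates.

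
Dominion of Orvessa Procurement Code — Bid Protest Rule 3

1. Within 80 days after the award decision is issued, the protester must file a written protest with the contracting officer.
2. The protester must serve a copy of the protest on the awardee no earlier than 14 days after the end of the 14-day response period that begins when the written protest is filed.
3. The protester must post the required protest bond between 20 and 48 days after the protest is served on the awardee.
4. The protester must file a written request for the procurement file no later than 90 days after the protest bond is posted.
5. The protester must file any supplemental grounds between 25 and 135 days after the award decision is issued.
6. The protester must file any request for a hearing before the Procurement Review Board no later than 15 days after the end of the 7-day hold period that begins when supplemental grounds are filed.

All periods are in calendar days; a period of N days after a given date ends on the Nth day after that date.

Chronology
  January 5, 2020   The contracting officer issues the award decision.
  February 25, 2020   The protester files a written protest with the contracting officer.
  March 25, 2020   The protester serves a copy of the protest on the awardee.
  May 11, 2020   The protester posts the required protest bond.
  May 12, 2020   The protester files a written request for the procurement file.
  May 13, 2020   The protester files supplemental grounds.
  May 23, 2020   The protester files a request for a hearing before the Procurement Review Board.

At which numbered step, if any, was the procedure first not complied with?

Step 1: 80 days after January 5, 2020 (when the award decision is issued) is March 25, 2020; completed February 25, 2020, before the deadline.
Step 2: the earliest permitted date is 14 days after March 10, 2020 (end of the 14-day response period, which began when the written protest is filed on February 25, 2020), i.e. March 24, 2020; done March 25, 2020, after the minimum wait.
Step 3: the window is 20–48 days after March 25, 2020 (when the protest is served on the awardee), so April 14, 2020 through May 12, 2020; done May 11, 2020, which is between those dates.
Step 4: 90 days after May 11, 2020 (when the protest bond is posted) is August 9, 2020; May 12, 2020 is within that limit.
Step 5: the window is 25–135 days after January 5, 2020 (when the award decision is issued), so January 30, 2020 through May 19, 2020; done May 13, 2020, which is between those dates.
Step 6: 15 days after May 20, 2020 (end of the 7-day hold period, which began when supplemental grounds are filed on May 13, 2020) is June 4, 2020; done May 23, 2020 — timely.

None — every step was satisfied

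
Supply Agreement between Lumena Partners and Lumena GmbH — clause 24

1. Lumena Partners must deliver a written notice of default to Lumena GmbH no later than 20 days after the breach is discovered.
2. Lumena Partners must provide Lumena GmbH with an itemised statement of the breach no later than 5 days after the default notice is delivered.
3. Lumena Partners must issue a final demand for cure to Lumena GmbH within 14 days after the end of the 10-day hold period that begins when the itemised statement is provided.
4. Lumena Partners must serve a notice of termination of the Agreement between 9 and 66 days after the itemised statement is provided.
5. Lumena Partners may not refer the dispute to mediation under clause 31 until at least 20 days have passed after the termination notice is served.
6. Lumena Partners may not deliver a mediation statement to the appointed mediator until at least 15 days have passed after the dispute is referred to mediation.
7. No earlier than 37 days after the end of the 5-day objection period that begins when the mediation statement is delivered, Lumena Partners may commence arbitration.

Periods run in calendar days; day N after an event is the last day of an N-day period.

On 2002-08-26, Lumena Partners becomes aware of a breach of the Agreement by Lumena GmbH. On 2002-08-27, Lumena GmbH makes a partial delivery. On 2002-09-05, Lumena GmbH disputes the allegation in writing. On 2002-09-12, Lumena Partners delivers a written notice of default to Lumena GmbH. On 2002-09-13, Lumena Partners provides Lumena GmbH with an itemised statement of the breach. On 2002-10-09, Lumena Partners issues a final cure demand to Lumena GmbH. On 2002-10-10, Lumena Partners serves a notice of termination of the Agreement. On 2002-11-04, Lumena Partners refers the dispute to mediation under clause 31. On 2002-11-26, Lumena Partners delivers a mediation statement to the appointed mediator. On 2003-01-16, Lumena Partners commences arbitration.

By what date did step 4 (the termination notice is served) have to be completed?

Step 4 runs from 2002-09-13, when the itemised statement is provided. The window is 9–66 days after 2002-09-13; it closes on 2002-11-18.

2002-11-18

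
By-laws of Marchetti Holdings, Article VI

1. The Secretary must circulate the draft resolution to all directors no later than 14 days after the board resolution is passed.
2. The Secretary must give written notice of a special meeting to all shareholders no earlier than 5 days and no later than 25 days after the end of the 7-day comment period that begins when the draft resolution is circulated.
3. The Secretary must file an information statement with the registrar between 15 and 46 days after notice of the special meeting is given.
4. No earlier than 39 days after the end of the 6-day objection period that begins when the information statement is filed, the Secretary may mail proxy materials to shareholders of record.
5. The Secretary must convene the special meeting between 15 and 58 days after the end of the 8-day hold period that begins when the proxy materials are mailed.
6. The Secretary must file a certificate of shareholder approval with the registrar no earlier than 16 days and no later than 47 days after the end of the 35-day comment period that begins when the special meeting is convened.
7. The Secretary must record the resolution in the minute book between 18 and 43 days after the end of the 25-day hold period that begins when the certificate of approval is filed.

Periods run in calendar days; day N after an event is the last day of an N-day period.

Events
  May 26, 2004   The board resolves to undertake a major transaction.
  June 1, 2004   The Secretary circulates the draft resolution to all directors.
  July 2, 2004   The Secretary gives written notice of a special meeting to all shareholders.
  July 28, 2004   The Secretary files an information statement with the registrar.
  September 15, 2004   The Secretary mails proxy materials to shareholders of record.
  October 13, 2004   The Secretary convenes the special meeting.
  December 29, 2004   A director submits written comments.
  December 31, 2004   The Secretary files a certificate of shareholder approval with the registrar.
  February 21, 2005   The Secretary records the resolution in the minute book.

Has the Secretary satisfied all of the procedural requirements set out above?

Yes

(1) due by May 26, 2004 + 14 days = June 9, 2004; done June 1, 2004 — timely.
(2) the permitted window runs from June 8, 2004 + 5 = June 13, 2004 to June 8, 2004 + 25 = July 3, 2004; July 2, 2004 falls inside that range.
(3) the permitted window runs from July 2, 2004 + 15 = July 17, 2004 to July 2, 2004 + 46 = August 17, 2004; July 28, 2004 falls inside that range.
(4) permitted from August 3, 2004 + 39 days = September 11, 2004 onward; September 15, 2004 is on or after that date.
(5) the permitted window runs from September 23, 2004 + 15 = October 8, 2004 to September 23, 2004 + 58 = November 20, 2004; done October 13, 2004 — within the window.
(6) the permitted window runs from November 17, 2004 + 16 = December 3, 2004 to November 17, 2004 + 47 = January 3, 2005; done December 31, 2004 — within the window.
(7) the permitted window runs from January 25, 2005 + 18 = February 12, 2005 to January 25, 2005 + 43 = March 9, 2005; done February 21, 2005 — within the window.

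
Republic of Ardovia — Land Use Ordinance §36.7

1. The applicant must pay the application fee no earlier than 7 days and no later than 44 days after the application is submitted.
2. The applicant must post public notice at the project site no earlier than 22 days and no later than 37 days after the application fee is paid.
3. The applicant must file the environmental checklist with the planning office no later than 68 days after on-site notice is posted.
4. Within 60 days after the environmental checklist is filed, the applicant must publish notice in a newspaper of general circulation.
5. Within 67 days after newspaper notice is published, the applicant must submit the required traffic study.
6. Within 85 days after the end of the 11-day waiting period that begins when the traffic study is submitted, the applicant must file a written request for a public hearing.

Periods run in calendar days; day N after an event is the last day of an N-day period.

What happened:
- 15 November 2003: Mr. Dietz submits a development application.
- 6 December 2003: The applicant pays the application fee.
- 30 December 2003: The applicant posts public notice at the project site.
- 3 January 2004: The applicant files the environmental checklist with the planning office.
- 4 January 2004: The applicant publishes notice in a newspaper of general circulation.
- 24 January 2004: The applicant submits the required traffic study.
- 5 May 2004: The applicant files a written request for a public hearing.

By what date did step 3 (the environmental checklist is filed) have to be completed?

Step 3 runs from 30 December 2003, when on-site notice is posted. 68 days after 30 December 2003 is 7 March 2004.

7 March 2004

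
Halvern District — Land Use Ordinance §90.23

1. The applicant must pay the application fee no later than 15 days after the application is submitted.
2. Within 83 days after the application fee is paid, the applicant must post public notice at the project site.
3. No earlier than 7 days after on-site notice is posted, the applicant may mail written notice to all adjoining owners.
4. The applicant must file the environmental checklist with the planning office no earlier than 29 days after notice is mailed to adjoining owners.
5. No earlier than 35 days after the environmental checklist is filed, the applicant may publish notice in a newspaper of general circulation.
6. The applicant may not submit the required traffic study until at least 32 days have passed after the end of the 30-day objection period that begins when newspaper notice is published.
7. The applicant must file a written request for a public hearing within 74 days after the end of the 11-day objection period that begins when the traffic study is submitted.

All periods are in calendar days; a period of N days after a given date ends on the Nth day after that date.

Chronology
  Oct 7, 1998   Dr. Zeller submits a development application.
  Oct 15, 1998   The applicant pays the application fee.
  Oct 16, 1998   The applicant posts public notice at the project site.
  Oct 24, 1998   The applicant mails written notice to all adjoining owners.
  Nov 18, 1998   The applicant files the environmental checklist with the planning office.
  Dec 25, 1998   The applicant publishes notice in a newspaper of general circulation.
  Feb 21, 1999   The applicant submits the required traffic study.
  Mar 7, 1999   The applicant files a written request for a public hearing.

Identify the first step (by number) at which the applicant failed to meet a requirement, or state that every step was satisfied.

Step 1 — counting 15 days from Oct 7, 1998 (when the application is submitted) gives a deadline of Oct 22, 1998; done Oct 15, 1998 — timely.
Step 2 — counting 83 days from Oct 15, 1998 (when the application fee is paid) gives a deadline of Jan 6, 1999; done Oct 16, 1998 — timely.
Step 3 — must wait 7 days from Oct 16, 1998 (when on-site notice is posted), so not before Oct 23, 1998; done Oct 24, 1998, after the minimum wait.
Step 4 — must wait 29 days from Oct 24, 1998 (when notice is mailed to adjoining owners), so not before Nov 22, 1998; Nov 18, 1998 is 4 days before the earliest permitted date.

Step 4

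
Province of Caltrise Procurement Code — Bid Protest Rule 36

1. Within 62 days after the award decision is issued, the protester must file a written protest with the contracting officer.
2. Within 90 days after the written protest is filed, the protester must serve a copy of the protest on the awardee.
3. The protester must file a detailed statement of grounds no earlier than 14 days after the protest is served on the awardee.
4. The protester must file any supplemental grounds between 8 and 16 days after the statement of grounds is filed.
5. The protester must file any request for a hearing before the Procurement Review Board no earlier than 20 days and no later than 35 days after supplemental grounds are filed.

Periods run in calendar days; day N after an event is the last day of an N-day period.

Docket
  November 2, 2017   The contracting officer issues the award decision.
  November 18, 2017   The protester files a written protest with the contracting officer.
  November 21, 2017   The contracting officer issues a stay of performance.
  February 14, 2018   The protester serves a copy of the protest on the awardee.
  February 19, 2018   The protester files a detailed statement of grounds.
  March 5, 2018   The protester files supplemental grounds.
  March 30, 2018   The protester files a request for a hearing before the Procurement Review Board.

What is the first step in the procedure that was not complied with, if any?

Step 3

(1) due by November 2, 2017 + 62 days = January 3, 2018; November 18, 2017 is within that limit.
(2) due by November 18, 2017 + 90 days = February 16, 2018; done February 14, 2018 — timely.
(3) permitted from February 14, 2018 + 14 days = February 28, 2018 onward; done February 19, 2018 — 9 days too early.
Later steps need not be reached.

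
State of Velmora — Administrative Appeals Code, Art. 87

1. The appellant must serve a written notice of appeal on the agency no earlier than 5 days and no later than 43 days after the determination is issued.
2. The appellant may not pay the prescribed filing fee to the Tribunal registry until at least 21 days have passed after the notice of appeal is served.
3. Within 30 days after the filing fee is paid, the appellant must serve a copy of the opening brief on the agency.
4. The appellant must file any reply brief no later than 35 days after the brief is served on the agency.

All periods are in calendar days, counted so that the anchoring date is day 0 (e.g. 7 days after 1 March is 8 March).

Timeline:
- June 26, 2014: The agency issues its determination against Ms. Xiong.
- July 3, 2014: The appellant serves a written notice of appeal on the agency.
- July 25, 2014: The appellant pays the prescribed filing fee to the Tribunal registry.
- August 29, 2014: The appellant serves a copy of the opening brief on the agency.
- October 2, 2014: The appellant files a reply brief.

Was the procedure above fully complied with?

No

Step 1: the window is 5–43 days after June 26, 2014 (when the determination is issued), so July 1, 2014 through August 8, 2014; done July 3, 2014 — within the window.
Step 2: the earliest permitted date is 21 days after July 3, 2014 (when the notice of appeal is served), i.e. July 24, 2014; done July 25, 2014, after the minimum wait.
Step 3: 30 days after July 25, 2014 (when the filing fee is paid) is August 24, 2014; August 29, 2014 misses that deadline by 5 days.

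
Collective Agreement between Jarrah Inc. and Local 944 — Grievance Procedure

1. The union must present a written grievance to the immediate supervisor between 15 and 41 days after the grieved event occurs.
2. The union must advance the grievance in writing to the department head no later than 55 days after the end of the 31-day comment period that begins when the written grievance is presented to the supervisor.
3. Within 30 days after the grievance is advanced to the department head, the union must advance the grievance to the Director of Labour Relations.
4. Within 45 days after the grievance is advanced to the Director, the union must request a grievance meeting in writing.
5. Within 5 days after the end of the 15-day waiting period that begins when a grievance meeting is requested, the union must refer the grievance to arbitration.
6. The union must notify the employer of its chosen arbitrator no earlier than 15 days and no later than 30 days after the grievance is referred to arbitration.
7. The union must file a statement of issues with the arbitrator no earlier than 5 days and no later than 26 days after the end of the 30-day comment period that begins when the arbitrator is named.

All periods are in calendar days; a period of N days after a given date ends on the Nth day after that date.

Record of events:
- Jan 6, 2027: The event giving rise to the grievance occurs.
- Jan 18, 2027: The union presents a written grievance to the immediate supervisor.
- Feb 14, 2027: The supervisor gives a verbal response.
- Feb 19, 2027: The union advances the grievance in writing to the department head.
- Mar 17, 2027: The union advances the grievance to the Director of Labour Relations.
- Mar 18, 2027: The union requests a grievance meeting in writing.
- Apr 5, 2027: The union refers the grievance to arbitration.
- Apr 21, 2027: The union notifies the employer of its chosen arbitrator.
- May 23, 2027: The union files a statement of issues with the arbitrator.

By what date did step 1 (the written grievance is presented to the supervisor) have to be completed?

Feb 16, 2027

Step 1 runs from Jan 6, 2027, when the grieved event occurs. The window is 15–41 days after Jan 6, 2027; it closes on Feb 16, 2027.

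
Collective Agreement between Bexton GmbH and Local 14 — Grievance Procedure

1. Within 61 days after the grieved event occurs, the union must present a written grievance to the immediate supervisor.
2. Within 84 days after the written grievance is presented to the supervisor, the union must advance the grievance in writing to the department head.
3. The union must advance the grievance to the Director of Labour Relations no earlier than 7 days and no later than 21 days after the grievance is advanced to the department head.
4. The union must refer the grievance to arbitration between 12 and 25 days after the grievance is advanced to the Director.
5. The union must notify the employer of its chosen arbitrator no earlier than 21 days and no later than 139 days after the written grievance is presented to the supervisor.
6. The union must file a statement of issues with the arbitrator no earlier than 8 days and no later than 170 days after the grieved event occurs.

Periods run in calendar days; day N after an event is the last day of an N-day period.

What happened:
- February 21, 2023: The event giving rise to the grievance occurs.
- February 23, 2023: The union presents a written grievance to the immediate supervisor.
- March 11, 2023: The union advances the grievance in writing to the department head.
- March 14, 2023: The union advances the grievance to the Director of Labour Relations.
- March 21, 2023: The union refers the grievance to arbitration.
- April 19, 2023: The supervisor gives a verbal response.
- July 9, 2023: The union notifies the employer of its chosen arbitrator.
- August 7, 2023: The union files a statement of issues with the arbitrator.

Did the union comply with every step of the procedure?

No

Step 1: 61 days after February 21, 2023 (when the grieved event occurs) is April 23, 2023; February 23, 2023 is within that limit.
Step 2: 84 days after February 23, 2023 (when the written grievance is presented to the supervisor) is May 18, 2023; March 11, 2023 is within that limit.
Step 3: the window is 7–21 days after March 11, 2023 (when the grievance is advanced to the department head), so March 18, 2023 through April 1, 2023; March 14, 2023 is 4 days too early.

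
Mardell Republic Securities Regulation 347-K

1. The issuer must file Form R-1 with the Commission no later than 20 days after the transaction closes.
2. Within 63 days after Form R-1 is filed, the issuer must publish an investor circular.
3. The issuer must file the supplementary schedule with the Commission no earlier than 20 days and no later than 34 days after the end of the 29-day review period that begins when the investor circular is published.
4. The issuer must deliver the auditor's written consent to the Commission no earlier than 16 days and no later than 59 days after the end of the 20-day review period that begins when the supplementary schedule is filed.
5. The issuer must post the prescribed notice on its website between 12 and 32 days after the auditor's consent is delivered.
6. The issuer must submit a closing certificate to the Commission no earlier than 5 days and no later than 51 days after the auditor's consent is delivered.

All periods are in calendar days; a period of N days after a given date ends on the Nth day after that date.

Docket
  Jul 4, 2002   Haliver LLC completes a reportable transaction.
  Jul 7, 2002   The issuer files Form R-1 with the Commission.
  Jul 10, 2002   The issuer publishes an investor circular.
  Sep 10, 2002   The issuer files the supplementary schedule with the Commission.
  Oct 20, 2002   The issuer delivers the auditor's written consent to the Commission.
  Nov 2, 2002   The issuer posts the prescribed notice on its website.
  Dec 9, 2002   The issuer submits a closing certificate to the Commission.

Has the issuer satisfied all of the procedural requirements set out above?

Yes

Step 1 — counting 20 days from Jul 4, 2002 (when the transaction closes) gives a deadline of Jul 24, 2002; completed Jul 7, 2002, before the deadline.
Step 2 — counting 63 days from Jul 7, 2002 (when Form R-1 is filed) gives a deadline of Sep 8, 2002; done Jul 10, 2002 — timely.
Step 3 — 20 and 34 days from Aug 8, 2002 (end of the 29-day review period, which began when the investor circular is published on Jul 10, 2002) are Aug 28, 2002 and Sep 11, 2002 respectively; Sep 10, 2002 falls inside that range.
Step 4 — 16 and 59 days from Sep 30, 2002 (end of the 20-day review period, which began when the supplementary schedule is filed on Sep 10, 2002) are Oct 16, 2002 and Nov 28, 2002 respectively; done Oct 20, 2002 — within the window.
Step 5 — 12 and 32 days from Oct 20, 2002 (when the auditor's consent is delivered) are Nov 1, 2002 and Nov 21, 2002 respectively; done Nov 2, 2002, which is between those dates.
Step 6 — 5 and 51 days from Oct 20, 2002 (when the auditor's consent is delivered) are Oct 25, 2002 and Dec 10, 2002 respectively; done Dec 9, 2002 — within the window.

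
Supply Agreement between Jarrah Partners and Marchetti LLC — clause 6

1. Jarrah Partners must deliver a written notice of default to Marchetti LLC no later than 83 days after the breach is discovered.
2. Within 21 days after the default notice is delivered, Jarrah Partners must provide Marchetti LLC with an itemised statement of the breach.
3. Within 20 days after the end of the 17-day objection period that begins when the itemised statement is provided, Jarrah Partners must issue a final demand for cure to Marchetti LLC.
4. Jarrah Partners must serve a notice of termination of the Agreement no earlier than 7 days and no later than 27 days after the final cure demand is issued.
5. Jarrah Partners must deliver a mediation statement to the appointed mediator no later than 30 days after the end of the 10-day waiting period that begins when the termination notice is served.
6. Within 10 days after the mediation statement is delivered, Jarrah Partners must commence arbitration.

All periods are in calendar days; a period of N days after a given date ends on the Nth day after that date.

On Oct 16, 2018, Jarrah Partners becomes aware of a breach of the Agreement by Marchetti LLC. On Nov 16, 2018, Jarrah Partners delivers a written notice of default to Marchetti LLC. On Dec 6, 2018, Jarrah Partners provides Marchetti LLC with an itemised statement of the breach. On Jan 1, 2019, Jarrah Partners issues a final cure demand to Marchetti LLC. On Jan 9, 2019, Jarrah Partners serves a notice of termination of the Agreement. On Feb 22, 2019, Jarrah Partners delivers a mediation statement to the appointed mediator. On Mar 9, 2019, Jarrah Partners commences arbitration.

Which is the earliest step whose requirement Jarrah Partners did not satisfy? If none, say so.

(1) due by Oct 16, 2018 + 83 days = Jan 7, 2019; completed Nov 16, 2018, before the deadline.
(2) due by Nov 16, 2018 + 21 days = Dec 7, 2018; done Dec 6, 2018 — timely.
(3) due by Dec 23, 2018 + 20 days = Jan 12, 2019; Jan 1, 2019 is within that limit.
(4) the permitted window runs from Jan 1, 2019 + 7 = Jan 8, 2019 to Jan 1, 2019 + 27 = Jan 28, 2019; Jan 9, 2019 falls inside that range.
(5) due by Jan 19, 2019 + 30 days = Feb 18, 2019; Feb 22, 2019 misses that deadline by 4 days.
The analysis stops there.

Step 5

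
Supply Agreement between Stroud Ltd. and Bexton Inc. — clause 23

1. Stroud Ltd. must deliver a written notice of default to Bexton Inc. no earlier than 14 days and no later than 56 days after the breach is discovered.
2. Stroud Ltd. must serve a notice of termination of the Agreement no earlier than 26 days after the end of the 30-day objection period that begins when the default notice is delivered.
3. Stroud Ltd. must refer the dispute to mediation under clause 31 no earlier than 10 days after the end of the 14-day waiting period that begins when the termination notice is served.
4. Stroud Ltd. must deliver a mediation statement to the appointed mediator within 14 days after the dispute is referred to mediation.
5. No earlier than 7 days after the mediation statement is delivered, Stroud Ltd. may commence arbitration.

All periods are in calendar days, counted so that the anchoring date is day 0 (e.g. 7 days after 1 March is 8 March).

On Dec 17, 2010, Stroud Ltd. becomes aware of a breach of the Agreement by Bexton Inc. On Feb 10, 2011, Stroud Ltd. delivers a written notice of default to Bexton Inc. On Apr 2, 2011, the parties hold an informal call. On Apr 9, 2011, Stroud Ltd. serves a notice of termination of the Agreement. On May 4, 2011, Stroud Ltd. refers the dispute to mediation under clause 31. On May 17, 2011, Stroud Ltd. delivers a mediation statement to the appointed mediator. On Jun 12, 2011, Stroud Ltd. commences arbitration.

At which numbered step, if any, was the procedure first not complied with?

None — every step was satisfied

(1) the permitted window runs from Dec 17, 2010 + 14 = Dec 31, 2010 to Dec 17, 2010 + 56 = Feb 11, 2011; done Feb 10, 2011, which is between those dates.
(2) permitted from Mar 12, 2011 + 26 days = Apr 7, 2011 onward; done Apr 9, 2011, after the minimum wait.
(3) permitted from Apr 23, 2011 + 10 days = May 3, 2011 onward; May 4, 2011 is on or after that date.
(4) due by May 4, 2011 + 14 days = May 18, 2011; completed May 17, 2011, before the deadline.
(5) permitted from May 17, 2011 + 7 days = May 24, 2011 onward; Jun 12, 2011 is on or after that date.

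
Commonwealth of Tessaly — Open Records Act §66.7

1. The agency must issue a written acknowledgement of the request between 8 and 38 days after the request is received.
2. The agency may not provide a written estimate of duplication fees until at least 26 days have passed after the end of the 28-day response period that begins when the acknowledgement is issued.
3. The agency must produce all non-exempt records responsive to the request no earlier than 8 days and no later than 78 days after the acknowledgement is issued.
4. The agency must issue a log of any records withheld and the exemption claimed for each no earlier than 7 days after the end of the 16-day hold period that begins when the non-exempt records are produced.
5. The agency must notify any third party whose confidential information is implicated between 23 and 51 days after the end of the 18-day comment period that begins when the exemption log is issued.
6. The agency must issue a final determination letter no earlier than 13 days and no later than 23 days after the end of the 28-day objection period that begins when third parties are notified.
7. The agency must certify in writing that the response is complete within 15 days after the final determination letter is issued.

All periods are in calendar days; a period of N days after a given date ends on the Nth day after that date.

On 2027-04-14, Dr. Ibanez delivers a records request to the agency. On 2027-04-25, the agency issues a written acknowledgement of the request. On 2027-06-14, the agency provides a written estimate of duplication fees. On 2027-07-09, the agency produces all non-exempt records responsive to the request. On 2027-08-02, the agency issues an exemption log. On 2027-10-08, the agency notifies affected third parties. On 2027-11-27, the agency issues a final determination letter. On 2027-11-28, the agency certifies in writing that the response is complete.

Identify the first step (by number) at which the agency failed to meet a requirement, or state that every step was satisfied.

Step 2

(1) the permitted window runs from 2027-04-14 + 8 = 2027-04-22 to 2027-04-14 + 38 = 2027-05-22; 2027-04-25 falls inside that range.
(2) permitted from 2027-05-23 + 26 days = 2027-06-18 onward; done 2027-06-14 — 4 days too early.
That is the first point of non-compliance.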